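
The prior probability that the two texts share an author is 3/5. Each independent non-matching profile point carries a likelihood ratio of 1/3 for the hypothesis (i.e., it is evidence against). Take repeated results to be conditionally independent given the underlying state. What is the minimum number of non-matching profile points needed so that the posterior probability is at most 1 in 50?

Prior odds: 0.6 ÷ 0.4 = 1.5.
Likelihood ratio per non-matching profile point = 1/3.
Target odds: 0.02 ÷ 0.98 = 1/49.
Need 1.5 × (1/3)ⁿ ≤ 1/49, i.e. (1/3)ⁿ ≤ 2/147.
(1/3)³ = 1/27 is still above 2/147 but (1/3)⁴ = 1/81 is at or below it, so n = 4.

4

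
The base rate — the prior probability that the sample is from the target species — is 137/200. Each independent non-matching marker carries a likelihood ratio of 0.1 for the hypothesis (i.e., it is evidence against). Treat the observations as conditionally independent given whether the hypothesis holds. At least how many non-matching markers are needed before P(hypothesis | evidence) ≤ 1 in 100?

3

Prior odds: 0.685 ÷ 0.315 = 137/63.
Likelihood ratio per non-matching marker = 0.1.
Target odds: 0.01 ÷ 0.99 = 1/99.
Need (137/63) × 0.1ⁿ ≤ 1/99, i.e. 0.1ⁿ ≤ 7/1507.
0.1² = 0.01 is still above 7/1507 but 0.1³ = 0.001 is at or below it, so n = 3.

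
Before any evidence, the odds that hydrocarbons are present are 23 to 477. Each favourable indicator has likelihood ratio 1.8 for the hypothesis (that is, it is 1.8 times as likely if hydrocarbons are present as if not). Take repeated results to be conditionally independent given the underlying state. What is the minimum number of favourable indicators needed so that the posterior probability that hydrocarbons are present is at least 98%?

12

Prior odds = 23/477.
Likelihood ratio per favourable indicator = 1.8.
Target odds: 0.98 ÷ 0.02 = 49.
Need (23/477) × 1.8ⁿ ≥ 49, i.e. 1.8ⁿ ≥ 23373/23.
1.8¹¹ ≈642.684 falls short of 23373/23 but 1.8¹² ≈1156.83 reaches it, so n = 12.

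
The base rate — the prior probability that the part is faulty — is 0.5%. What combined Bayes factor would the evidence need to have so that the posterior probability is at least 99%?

Prior odds = 0.005/0.995 = 1/199.
Target odds = 0.99/0.01 = 99.
Required Bayes factor = 99 ÷ (1/199) = 19701.

19701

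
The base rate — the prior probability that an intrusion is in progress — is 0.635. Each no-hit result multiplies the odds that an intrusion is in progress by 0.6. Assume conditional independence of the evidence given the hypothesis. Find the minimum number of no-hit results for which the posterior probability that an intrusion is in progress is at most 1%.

11

Prior odds: 0.635 ÷ 0.365 = 127/73.
Likelihood ratio per no-hit result = 0.6.
Target odds: 0.01 ÷ 0.99 = 1/99.
Require 0.6ⁿ ≤ 1/99 ÷ (127/73) = 73/12573.
0.6¹⁰ = 59049/9765625 is still above 73/12573 but 0.6¹¹ = 177147/48828125 is at or below it, so n = 11.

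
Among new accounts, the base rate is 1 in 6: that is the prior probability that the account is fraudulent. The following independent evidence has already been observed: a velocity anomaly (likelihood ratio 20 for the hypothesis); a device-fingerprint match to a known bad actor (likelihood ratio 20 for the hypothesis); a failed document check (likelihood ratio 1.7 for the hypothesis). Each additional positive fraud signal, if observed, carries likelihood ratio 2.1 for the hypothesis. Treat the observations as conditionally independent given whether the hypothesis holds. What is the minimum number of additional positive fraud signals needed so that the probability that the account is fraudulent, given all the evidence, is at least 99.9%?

Prior odds = (1/6)/(5/6) = 0.2.
Combined Bayes factor of the evidence already in hand = 20 × 20 × 1.7 = 680.
Odds after that evidence = 0.2 × 680 = 136.
Target odds = 0.999/0.001 = 999.
Need 2.1ⁿ ≥ 999 ÷ 136 = 999/136.
2.1² = 4.41 falls short of 999/136 but 2.1³ = 9.261 reaches it, so n = 3.

3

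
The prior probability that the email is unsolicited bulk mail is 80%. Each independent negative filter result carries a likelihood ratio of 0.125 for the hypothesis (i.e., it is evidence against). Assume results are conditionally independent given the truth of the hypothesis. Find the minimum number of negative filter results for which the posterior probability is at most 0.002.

4

Prior odds = 0.8/0.2 = 4.
Likelihood ratio per negative filter result = 0.125.
Target posterior odds = 0.002/0.998 = 1/499.
Need 4 × 0.125ⁿ ≤ 1/499, i.e. 0.125ⁿ ≤ 1/1996.
0.125³ = 0.001953125 is still above 1/1996 but 0.125⁴ = 1/4096 is at or below it, so n = 4.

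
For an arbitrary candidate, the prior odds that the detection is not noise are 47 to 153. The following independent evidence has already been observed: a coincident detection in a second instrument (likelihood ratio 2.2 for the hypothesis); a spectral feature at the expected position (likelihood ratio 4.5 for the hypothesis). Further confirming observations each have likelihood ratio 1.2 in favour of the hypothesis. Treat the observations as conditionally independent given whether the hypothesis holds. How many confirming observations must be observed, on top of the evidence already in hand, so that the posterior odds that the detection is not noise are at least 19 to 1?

Prior odds = 47/153.
Combined Bayes factor of the evidence already in hand = 2.2 × 4.5 = 9.9.
Odds after that evidence = (47/153) × 9.9 = 517/170.
Target odds = 19.
Need 1.2ⁿ ≥ 19 ÷ (517/170) = 3230/517.
1.2¹⁰ = 60466176/9765625 falls short of 3230/517 but 1.2¹¹ = 362797056/48828125 reaches it, so n = 11.

11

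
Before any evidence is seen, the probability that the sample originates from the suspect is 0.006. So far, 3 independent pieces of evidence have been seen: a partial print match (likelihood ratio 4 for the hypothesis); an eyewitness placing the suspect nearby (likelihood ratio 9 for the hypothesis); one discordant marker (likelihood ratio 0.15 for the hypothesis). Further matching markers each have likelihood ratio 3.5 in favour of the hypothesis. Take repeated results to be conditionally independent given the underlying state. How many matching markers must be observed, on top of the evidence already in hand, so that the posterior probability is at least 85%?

Prior odds = 0.006/0.994 = 3/497.
Combined Bayes factor of the evidence already in hand = 4 × 9 × 0.15 = 5.4.
Odds after that evidence = (3/497) × 5.4 = 81/2485.
Target odds = 0.85/0.15 = 17/3.
Need 3.5ⁿ ≥ 17/3 ÷ (81/2485) = 42245/243.
3.5⁴ = 150.0625 falls short of 42245/243 but 3.5⁵ = 525.21875 reaches it, so n = 5.

5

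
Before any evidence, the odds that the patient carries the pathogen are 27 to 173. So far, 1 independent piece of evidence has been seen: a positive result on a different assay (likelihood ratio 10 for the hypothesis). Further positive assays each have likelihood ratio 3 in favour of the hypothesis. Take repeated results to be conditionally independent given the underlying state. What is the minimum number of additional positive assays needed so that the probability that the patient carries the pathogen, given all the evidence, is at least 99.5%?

Prior odds = 27/173.
Bayes factor of the evidence already in hand = 10.
Odds after that evidence = (27/173) × 10 = 270/173.
Target odds = 0.995/0.005 = 199.
Need 3ⁿ ≥ 199 ÷ (270/173) = 34427/270.
3⁴ = 81 falls short of 34427/270 but 3⁵ = 243 reaches it, so n = 5.

5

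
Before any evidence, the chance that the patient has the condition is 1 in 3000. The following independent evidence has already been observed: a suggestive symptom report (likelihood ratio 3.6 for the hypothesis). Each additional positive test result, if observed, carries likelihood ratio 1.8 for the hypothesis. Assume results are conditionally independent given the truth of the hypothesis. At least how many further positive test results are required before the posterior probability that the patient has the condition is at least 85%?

15

Prior odds = (1/3000)/(2999/3000) = 1/2999.
Bayes factor of the evidence already in hand = 3.6.
Odds after that evidence = (1/2999) × 3.6 = 18/14995.
Target odds = 0.85/0.15 = 17/3.
Need 1.8ⁿ ≥ 17/3 ÷ (18/14995) = 254915/54.
1.8¹⁴ ≈3748.13 falls short of 254915/54 but 1.8¹⁵ ≈6746.64 reaches it, so n = 15.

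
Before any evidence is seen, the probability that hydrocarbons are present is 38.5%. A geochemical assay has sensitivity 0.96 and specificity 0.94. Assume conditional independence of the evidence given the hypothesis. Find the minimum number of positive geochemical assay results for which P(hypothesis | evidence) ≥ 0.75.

Prior odds: 0.385 ÷ 0.615 = 77/123.
False-positive rate = 1 − 0.94 = 0.06; likelihood ratio of a positive = 0.96/0.06 = 16.
Target odds: 0.75 ÷ 0.25 = 3.
Need (77/123) × 16ⁿ ≥ 3, i.e. 16ⁿ ≥ 369/77.
16¹ = 16, which meets the required 369/77; so n = 1.

1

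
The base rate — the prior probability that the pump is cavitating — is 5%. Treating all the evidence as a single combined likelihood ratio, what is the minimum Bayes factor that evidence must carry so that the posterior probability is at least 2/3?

38

Prior odds = 0.05/0.95 = 1/19.
Target odds = (2/3)/(1/3) = 2.
Required Bayes factor = 2 ÷ (1/19) = 38.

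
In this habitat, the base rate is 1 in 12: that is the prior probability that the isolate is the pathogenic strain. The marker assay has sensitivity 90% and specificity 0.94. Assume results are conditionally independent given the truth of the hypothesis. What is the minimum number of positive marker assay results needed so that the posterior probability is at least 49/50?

Prior odds: (1/12) ÷ (11/12) = 1/11.
False-positive rate = 1 − 0.94 = 0.06; likelihood ratio of a positive = 0.9/0.06 = 15.
Target posterior odds = 0.98/0.02 = 49.
Require 15ⁿ ≥ 49 ÷ (1/11) = 539.
15² = 225 falls short of 539 but 15³ = 3375 reaches it, so n = 3.

3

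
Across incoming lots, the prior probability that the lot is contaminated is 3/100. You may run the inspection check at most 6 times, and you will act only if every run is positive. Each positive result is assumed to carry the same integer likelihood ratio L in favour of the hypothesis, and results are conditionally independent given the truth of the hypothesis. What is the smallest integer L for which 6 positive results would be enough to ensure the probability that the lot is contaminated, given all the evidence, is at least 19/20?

Prior odds = 0.03/0.97 = 3/97.
Target odds = 0.95/0.05 = 19.
Need L⁶ ≥ 19 ÷ (3/97) = 1843/3.
2⁶ = 64 < 1843/3 ≤ 729 = 3⁶, so L = 3.

3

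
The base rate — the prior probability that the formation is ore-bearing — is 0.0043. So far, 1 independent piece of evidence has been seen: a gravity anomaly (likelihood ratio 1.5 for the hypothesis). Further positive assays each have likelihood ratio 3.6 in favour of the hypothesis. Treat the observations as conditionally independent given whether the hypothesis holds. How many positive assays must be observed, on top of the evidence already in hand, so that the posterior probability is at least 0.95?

7

Prior odds = 0.0043/0.9957 = 43/9957.
Bayes factor of the evidence already in hand = 1.5.
Odds after that evidence = (43/9957) × 1.5 = 43/6638.
Target odds = 0.95/0.05 = 19.
Need 3.6ⁿ ≥ 19 ÷ (43/6638) = 126122/43.
3.6⁶ = 34012224/15625 falls short of 126122/43 but 3.6⁷ = 612220032/78125 reaches it, so n = 7.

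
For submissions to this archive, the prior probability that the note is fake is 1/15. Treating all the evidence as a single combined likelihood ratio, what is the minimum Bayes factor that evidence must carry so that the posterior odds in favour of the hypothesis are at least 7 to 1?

Prior odds = (1/15)/(14/15) = 1/14.
Target odds = 7.
Required Bayes factor = 7 ÷ (1/14) = 98.

98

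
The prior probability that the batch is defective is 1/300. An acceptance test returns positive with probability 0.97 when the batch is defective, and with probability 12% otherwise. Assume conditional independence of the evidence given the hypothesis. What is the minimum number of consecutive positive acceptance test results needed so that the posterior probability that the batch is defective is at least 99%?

5

Prior odds = (1/300)/(299/300) = 1/299.
Likelihood ratio of a positive result = 0.97/0.12 = 97/12.
Target odds: 0.99 ÷ 0.01 = 99.
Need (1/299) × (97/12)ⁿ ≥ 99, i.e. (97/12)ⁿ ≥ 29601.
(97/12)⁴ = 88529281/20736 falls short of 29601 but (97/12)⁵ ≈34510.6 reaches it, so n = 5.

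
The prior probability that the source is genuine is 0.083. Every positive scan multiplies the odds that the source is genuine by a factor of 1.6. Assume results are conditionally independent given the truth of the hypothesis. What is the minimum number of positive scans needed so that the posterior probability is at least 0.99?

Prior odds: 0.083 ÷ 0.917 = 83/917.
Likelihood ratio per positive scan = 1.6.
Target odds: 0.99 ÷ 0.01 = 99.
Require 1.6ⁿ ≥ 99 ÷ (83/917) = 90783/83.
1.6¹⁴ ≈720.576 falls short of 90783/83 but 1.6¹⁵ ≈1152.92 reaches it, so n = 15.

15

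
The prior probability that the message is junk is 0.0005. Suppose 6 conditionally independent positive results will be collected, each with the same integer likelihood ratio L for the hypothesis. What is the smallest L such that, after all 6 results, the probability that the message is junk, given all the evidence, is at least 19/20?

Prior odds = 0.0005/0.9995 = 1/1999.
Target odds = 0.95/0.05 = 19.
Need L⁶ ≥ 19 ÷ (1/1999) = 37981.
5⁶ = 15625 < 37981 ≤ 46656 = 6⁶, so L = 6.

6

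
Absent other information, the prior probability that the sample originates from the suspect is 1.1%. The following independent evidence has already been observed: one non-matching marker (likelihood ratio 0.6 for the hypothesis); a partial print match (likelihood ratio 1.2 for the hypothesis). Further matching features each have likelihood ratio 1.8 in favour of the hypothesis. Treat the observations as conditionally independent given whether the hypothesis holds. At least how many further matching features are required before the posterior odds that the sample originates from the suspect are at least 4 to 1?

11

Prior odds = 0.011/0.989 = 11/989.
Combined Bayes factor of the evidence already in hand = 0.6 × 1.2 = 0.72.
Odds after that evidence = (11/989) × 0.72 = 198/24725.
Target odds = 4.
Need 1.8ⁿ ≥ 4 ÷ (198/24725) = 49450/99.
1.8¹⁰ ≈357.047 falls short of 49450/99 but 1.8¹¹ ≈642.684 reaches it, so n = 11.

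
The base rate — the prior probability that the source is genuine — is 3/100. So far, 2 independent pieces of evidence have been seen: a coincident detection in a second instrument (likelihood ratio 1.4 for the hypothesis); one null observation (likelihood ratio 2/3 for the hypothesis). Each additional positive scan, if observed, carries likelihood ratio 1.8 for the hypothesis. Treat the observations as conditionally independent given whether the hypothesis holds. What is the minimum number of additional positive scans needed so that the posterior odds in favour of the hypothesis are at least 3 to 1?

8

Prior odds = 0.03/0.97 = 3/97.
Combined Bayes factor of the evidence already in hand = 1.4 × (2/3) = 14/15.
Odds after that evidence = (3/97) × 14/15 = 14/485.
Target odds = 3.
Need 1.8ⁿ ≥ 3 ÷ (14/485) = 1455/14.
1.8⁷ = 4782969/78125 falls short of 1455/14 but 1.8⁸ = 43046721/390625 reaches it, so n = 8.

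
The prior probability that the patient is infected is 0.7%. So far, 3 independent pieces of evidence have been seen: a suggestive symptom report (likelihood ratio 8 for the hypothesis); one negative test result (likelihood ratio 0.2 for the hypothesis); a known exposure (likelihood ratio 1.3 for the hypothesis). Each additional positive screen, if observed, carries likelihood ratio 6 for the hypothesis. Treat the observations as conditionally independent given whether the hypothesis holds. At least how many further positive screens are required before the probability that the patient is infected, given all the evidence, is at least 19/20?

Prior odds = 0.007/0.993 = 7/993.
Combined Bayes factor of the evidence already in hand = 8 × 0.2 × 1.3 = 2.08.
Odds after that evidence = (7/993) × 2.08 = 364/24825.
Target odds = 0.95/0.05 = 19.
Need 6ⁿ ≥ 19 ÷ (364/24825) = 471675/364.
6³ = 216 falls short of 471675/364 but 6⁴ = 1296 reaches it, so n = 4.

4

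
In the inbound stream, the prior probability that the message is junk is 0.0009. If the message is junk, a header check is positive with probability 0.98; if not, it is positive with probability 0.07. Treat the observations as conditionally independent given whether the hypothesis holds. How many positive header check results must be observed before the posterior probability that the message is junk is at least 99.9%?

6

Prior odds = 0.0009/0.9991 = 9/9991.
Likelihood ratio of a positive = 0.98/0.07 = 14.
Target posterior odds = 0.999/0.001 = 999.
Need (9/9991) × 14ⁿ ≥ 999, i.e. 14ⁿ ≥ 1109001.
14⁵ = 537824 falls short of 1109001 but 14⁶ = 7529536 reaches it, so n = 6.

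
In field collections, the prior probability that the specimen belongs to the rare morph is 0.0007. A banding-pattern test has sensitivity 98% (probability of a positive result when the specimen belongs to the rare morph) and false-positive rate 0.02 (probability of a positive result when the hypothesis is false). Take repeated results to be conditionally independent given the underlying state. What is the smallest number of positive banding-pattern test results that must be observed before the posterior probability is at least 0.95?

Prior odds = 0.0007/0.9993 = 7/9993.
Likelihood ratio of a positive result = 0.98/0.02 = 49.
Target odds: 0.95 ÷ 0.05 = 19.
Require 49ⁿ ≥ 19 ÷ (7/9993) = 189867/7.
49² = 2401 falls short of 189867/7 but 49³ = 117649 reaches it, so n = 3.

3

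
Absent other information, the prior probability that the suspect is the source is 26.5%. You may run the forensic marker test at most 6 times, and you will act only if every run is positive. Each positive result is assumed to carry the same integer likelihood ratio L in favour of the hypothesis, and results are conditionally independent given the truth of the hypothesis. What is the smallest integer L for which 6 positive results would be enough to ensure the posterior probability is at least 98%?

Prior odds = 0.265/0.735 = 53/147.
Target odds = 0.98/0.02 = 49.
Need L⁶ ≥ 49 ÷ (53/147) = 7203/53.
2⁶ = 64 < 7203/53 ≤ 729 = 3⁶, so L = 3.

3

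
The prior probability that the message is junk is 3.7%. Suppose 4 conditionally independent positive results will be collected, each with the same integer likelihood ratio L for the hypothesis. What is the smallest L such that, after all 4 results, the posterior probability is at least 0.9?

Prior odds = 0.037/0.963 = 37/963.
Target odds = 0.9/0.1 = 9.
Need L⁴ ≥ 9 ÷ (37/963) = 8667/37.
3⁴ = 81 < 8667/37 ≤ 256 = 4⁴, so L = 4.

4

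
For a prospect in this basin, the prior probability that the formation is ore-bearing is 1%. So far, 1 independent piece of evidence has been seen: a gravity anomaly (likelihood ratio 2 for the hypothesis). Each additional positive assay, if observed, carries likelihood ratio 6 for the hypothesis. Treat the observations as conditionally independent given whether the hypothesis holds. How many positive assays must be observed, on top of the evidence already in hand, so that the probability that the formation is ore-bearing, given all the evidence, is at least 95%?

Prior odds = 0.01/0.99 = 1/99.
Bayes factor of the evidence already in hand = 2.
Odds after that evidence = (1/99) × 2 = 2/99.
Target odds = 0.95/0.05 = 19.
Need 6ⁿ ≥ 19 ÷ (2/99) = 940.5.
6³ = 216 falls short of 940.5 but 6⁴ = 1296 reaches it, so n = 4.

4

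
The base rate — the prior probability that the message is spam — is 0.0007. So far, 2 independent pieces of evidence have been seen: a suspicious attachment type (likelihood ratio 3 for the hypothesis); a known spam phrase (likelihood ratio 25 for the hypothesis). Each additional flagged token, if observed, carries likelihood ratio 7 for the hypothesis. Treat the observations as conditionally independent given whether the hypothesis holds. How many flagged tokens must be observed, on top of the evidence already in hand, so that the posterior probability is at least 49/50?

4

Prior odds = 0.0007/0.9993 = 7/9993.
Combined Bayes factor of the evidence already in hand = 3 × 25 = 75.
Odds after that evidence = (7/9993) × 75 = 175/3331.
Target odds = 0.98/0.02 = 49.
Need 7ⁿ ≥ 49 ÷ (175/3331) = 932.68.
7³ = 343 falls short of 932.68 but 7⁴ = 2401 reaches it, so n = 4.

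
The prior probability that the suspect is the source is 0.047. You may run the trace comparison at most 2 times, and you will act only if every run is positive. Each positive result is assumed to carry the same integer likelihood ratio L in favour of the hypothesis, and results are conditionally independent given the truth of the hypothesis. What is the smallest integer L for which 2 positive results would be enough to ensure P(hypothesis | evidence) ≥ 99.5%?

Prior odds = 0.047/0.953 = 47/953.
Target odds = 0.995/0.005 = 199.
Need L² ≥ 199 ÷ (47/953) = 189647/47.
63² = 3969 < 189647/47 ≤ 4096 = 64², so L = 64.

64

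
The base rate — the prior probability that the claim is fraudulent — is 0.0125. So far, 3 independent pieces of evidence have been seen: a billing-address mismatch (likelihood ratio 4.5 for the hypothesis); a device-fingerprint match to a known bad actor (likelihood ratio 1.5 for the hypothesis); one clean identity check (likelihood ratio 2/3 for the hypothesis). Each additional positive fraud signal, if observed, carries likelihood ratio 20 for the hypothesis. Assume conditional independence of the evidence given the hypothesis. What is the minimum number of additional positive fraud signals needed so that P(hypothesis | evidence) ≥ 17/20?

2

Prior odds = 0.0125/0.9875 = 1/79.
Combined Bayes factor of the evidence already in hand = 4.5 × 1.5 × (2/3) = 4.5.
Odds after that evidence = (1/79) × 4.5 = 9/158.
Target odds = 0.85/0.15 = 17/3.
Need 20ⁿ ≥ 17/3 ÷ (9/158) = 2686/27.
20¹ = 20 falls short of 2686/27 but 20² = 400 reaches it, so n = 2.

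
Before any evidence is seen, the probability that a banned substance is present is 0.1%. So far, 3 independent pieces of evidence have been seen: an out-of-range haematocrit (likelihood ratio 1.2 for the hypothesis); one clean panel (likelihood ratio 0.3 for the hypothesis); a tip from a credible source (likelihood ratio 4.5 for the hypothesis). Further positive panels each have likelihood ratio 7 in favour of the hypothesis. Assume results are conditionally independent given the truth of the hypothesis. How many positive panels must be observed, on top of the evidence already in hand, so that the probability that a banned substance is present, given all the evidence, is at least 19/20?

Prior odds = 0.001/0.999 = 1/999.
Combined Bayes factor of the evidence already in hand = 1.2 × 0.3 × 4.5 = 1.62.
Odds after that evidence = (1/999) × 1.62 = 3/1850.
Target odds = 0.95/0.05 = 19.
Need 7ⁿ ≥ 19 ÷ (3/1850) = 35150/3.
7⁴ = 2401 falls short of 35150/3 but 7⁵ = 16807 reaches it, so n = 5.

5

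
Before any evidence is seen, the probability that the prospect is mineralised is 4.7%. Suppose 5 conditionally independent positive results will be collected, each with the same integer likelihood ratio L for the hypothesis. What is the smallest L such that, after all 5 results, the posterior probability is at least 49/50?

Prior odds = 0.047/0.953 = 47/953.
Target odds = 0.98/0.02 = 49.
Need L⁵ ≥ 49 ÷ (47/953) = 46697/47.
3⁵ = 243 < 46697/47 ≤ 1024 = 4⁵, so L = 4.

4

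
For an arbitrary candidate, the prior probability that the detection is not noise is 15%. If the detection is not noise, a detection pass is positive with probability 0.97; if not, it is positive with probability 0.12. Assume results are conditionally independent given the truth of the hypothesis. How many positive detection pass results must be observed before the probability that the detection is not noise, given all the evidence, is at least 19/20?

3

Prior odds = 0.15/0.85 = 3/17.
Likelihood ratio of a positive = 0.97/0.12 = 97/12.
Target posterior odds = 0.95/0.05 = 19.
Need (3/17) × (97/12)ⁿ ≥ 19, i.e. (97/12)ⁿ ≥ 323/3.
(97/12)² = 9409/144 falls short of 323/3 but (97/12)³ = 912673/1728 reaches it, so n = 3.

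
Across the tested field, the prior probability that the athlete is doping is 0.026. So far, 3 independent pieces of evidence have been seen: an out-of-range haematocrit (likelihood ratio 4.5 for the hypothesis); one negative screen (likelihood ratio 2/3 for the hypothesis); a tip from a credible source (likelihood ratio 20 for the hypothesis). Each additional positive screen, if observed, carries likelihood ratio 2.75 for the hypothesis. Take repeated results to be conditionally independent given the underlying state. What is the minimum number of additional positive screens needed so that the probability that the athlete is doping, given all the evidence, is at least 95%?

3

Prior odds = 0.026/0.974 = 13/487.
Combined Bayes factor of the evidence already in hand = 4.5 × (2/3) × 20 = 60.
Odds after that evidence = (13/487) × 60 = 780/487.
Target odds = 0.95/0.05 = 19.
Need 2.75ⁿ ≥ 19 ÷ (780/487) = 9253/780.
2.75² = 7.5625 falls short of 9253/780 but 2.75³ = 20.796875 reaches it, so n = 3.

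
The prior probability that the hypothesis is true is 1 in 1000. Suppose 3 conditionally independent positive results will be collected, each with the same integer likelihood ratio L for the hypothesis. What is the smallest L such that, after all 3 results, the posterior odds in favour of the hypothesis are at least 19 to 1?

Prior odds = 0.001/0.999 = 1/999.
Target odds = 19.
Need L³ ≥ 19 ÷ (1/999) = 18981.
26³ = 17576 < 18981 ≤ 19683 = 27³, so L = 27.

27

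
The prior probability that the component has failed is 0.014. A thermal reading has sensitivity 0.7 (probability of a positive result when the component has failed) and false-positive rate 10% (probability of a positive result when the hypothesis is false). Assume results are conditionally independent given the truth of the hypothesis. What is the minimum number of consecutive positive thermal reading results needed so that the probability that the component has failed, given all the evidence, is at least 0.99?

5

Prior odds = 0.014/0.986 = 7/493.
Likelihood ratio of a positive result = 0.7/0.1 = 7.
Target odds: 0.99 ÷ 0.01 = 99.
Require 7ⁿ ≥ 99 ÷ (7/493) = 48807/7.
7⁴ = 2401 falls short of 48807/7 but 7⁵ = 16807 reaches it, so n = 5.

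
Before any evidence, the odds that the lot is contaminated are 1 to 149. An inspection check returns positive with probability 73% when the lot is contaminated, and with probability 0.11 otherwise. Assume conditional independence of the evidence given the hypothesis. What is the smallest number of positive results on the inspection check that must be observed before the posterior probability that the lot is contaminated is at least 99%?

6

Prior odds = 1/149.
Likelihood ratio of a positive result = 0.73/0.11 = 73/11.
Target odds: 0.99 ÷ 0.01 = 99.
Require (73/11)ⁿ ≥ 99 ÷ (1/149) = 14751.
(73/11)⁵ ≈12872.1 falls short of 14751 but (73/11)⁶ ≈85424.2 reaches it, so n = 6.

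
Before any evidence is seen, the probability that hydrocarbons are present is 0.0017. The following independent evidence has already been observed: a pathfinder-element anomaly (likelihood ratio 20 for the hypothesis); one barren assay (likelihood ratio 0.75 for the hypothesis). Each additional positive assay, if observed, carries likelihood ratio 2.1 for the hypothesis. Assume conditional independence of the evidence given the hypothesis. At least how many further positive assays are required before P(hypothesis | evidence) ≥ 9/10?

Prior odds = 0.0017/0.9983 = 17/9983.
Combined Bayes factor of the evidence already in hand = 20 × 0.75 = 15.
Odds after that evidence = (17/9983) × 15 = 255/9983.
Target odds = 0.9/0.1 = 9.
Need 2.1ⁿ ≥ 9 ÷ (255/9983) = 29949/85.
2.1⁷ ≈180.109 falls short of 29949/85 but 2.1⁸ ≈378.229 reaches it, so n = 8.

8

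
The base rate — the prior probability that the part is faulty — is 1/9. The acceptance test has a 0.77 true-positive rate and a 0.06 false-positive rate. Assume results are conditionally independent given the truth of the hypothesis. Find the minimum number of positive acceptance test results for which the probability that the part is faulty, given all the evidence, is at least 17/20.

2

Prior odds = (1/9)/(8/9) = 0.125.
Likelihood ratio of a positive result = 0.77/0.06 = 77/6.
Target odds: 0.85 ÷ 0.15 = 17/3.
Need 0.125 × (77/6)ⁿ ≥ 17/3, i.e. (77/6)ⁿ ≥ 136/3.
(77/6)¹ = 77/6 falls short of 136/3 but (77/6)² = 5929/36 reaches it, so n = 2.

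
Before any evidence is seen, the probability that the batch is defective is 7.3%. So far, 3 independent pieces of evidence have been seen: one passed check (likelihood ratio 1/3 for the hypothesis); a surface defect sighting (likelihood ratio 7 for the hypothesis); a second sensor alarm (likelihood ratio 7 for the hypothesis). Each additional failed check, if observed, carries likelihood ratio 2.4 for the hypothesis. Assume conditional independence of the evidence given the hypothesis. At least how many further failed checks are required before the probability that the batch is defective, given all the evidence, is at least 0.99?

5

Prior odds = 0.073/0.927 = 73/927.
Combined Bayes factor of the evidence already in hand = (1/3) × 7 × 7 = 49/3.
Odds after that evidence = (73/927) × 49/3 = 3577/2781.
Target odds = 0.99/0.01 = 99.
Need 2.4ⁿ ≥ 99 ÷ (3577/2781) = 275319/3577.
2.4⁴ = 33.1776 falls short of 275319/3577 but 2.4⁵ = 79.62624 reaches it, so n = 5.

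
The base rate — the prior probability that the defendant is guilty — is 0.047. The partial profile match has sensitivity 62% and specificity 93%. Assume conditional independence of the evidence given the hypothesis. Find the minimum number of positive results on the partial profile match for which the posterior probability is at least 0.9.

Prior odds: 0.047 ÷ 0.953 = 47/953.
False-positive rate = 1 − 0.93 = 0.07; likelihood ratio of a positive = 0.62/0.07 = 62/7.
Target posterior odds = 0.9/0.1 = 9.
Require (62/7)ⁿ ≥ 9 ÷ (47/953) = 8577/47.
(62/7)² = 3844/49 falls short of 8577/47 but (62/7)³ = 238328/343 reaches it, so n = 3.

3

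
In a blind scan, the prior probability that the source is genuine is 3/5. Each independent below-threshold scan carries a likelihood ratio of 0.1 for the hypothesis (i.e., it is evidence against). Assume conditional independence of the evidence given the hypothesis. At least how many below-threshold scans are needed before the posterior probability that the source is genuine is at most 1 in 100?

3

Prior odds: 0.6 ÷ 0.4 = 1.5.
Likelihood ratio per below-threshold scan = 0.1.
Target posterior odds = 0.01/0.99 = 1/99.
Require 0.1ⁿ ≤ 1/99 ÷ 1.5 = 2/297.
0.1² = 0.01 is still above 2/297 but 0.1³ = 0.001 is at or below it, so n = 3.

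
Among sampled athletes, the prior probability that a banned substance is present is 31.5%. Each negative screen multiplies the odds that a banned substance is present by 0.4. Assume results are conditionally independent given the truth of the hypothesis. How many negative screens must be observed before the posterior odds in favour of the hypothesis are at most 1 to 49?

4

Prior odds: 0.315 ÷ 0.685 = 63/137.
Likelihood ratio per negative screen = 0.4.
Target odds = 1/49.
Require 0.4ⁿ ≤ 1/49 ÷ (63/137) = 137/3087.
0.4³ = 0.064 is still above 137/3087 but 0.4⁴ = 0.0256 is at or below it, so n = 4.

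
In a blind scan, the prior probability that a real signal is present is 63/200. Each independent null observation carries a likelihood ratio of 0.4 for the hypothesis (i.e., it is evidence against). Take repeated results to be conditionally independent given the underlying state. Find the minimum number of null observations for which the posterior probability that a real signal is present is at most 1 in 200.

5

Prior odds: 0.315 ÷ 0.685 = 63/137.
Likelihood ratio per null observation = 0.4.
Target odds: 0.005 ÷ 0.995 = 1/199.
Need (63/137) × 0.4ⁿ ≤ 1/199, i.e. 0.4ⁿ ≤ 137/12537.
0.4⁴ = 0.0256 is still above 137/12537 but 0.4⁵ = 0.01024 is at or below it, so n = 5.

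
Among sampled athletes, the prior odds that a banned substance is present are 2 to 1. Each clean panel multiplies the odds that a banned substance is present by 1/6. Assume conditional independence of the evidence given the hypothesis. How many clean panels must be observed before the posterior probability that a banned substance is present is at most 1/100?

3

Prior odds = 2.
Likelihood ratio per clean panel = 1/6.
Target posterior odds = 0.01/0.99 = 1/99.
Need 2 × (1/6)ⁿ ≤ 1/99, i.e. (1/6)ⁿ ≤ 1/198.
(1/6)² = 1/36 is still above 1/198 but (1/6)³ = 1/216 is at or below it, so n = 3.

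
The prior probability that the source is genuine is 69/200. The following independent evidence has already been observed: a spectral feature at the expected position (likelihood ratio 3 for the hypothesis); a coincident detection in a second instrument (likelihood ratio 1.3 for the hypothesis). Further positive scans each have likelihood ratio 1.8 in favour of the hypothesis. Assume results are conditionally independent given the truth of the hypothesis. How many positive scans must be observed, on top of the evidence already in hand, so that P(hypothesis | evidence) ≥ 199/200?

Prior odds = 0.345/0.655 = 69/131.
Combined Bayes factor of the evidence already in hand = 3 × 1.3 = 3.9.
Odds after that evidence = (69/131) × 3.9 = 2691/1310.
Target odds = 0.995/0.005 = 199.
Need 1.8ⁿ ≥ 199 ÷ (2691/1310) = 260690/2691.
1.8⁷ = 4782969/78125 falls short of 260690/2691 but 1.8⁸ = 43046721/390625 reaches it, so n = 8.

8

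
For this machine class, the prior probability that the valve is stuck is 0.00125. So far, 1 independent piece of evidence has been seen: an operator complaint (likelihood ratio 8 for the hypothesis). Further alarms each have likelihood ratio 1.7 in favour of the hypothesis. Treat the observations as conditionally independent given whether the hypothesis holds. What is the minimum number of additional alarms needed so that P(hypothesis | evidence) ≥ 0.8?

Prior odds = 0.00125/0.99875 = 1/799.
Bayes factor of the evidence already in hand = 8.
Odds after that evidence = (1/799) × 8 = 8/799.
Target odds = 0.8/0.2 = 4.
Need 1.7ⁿ ≥ 4 ÷ (8/799) = 399.5.
1.7¹¹ ≈342.719 falls short of 399.5 but 1.7¹² ≈582.622 reaches it, so n = 12.

12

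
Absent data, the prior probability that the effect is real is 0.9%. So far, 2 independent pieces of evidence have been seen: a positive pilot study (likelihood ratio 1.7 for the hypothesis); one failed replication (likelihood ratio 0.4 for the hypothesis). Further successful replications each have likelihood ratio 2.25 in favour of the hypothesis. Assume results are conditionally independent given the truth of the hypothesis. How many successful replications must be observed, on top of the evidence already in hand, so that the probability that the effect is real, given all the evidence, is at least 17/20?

9

Prior odds = 0.009/0.991 = 9/991.
Combined Bayes factor of the evidence already in hand = 1.7 × 0.4 = 0.68.
Odds after that evidence = (9/991) × 0.68 = 153/24775.
Target odds = 0.85/0.15 = 17/3.
Need 2.25ⁿ ≥ 17/3 ÷ (153/24775) = 24775/27.
2.25⁸ = 43046721/65536 falls short of 24775/27 but 2.25⁹ = 387420489/262144 reaches it, so n = 9.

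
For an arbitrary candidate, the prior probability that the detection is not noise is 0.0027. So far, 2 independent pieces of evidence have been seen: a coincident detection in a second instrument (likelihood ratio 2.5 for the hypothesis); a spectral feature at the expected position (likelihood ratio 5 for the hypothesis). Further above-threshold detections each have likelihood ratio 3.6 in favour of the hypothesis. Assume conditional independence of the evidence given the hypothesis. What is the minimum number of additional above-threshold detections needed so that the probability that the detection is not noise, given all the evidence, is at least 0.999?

Prior odds = 0.0027/0.9973 = 27/9973.
Combined Bayes factor of the evidence already in hand = 2.5 × 5 = 12.5.
Odds after that evidence = (27/9973) × 12.5 = 675/19946.
Target odds = 0.999/0.001 = 999.
Need 3.6ⁿ ≥ 999 ÷ (675/19946) = 29520.08.
3.6⁸ ≈28211.1 falls short of 29520.08 but 3.6⁹ ≈101560 reaches it, so n = 9.

9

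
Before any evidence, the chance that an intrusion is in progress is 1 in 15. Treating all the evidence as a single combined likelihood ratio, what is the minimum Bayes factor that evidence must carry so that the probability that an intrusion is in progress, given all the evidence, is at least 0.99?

Prior odds = (1/15)/(14/15) = 1/14.
Target odds = 0.99/0.01 = 99.
Required Bayes factor = 99 ÷ (1/14) = 1386.

1386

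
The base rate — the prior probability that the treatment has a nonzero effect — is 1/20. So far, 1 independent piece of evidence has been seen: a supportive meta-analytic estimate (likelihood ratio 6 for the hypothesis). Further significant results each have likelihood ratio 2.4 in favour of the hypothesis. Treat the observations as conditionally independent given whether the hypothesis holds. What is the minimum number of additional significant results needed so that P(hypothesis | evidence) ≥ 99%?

Prior odds = 0.05/0.95 = 1/19.
Bayes factor of the evidence already in hand = 6.
Odds after that evidence = (1/19) × 6 = 6/19.
Target odds = 0.99/0.01 = 99.
Need 2.4ⁿ ≥ 99 ÷ (6/19) = 313.5.
2.4⁶ = 2985984/15625 falls short of 313.5 but 2.4⁷ = 35831808/78125 reaches it, so n = 7.

7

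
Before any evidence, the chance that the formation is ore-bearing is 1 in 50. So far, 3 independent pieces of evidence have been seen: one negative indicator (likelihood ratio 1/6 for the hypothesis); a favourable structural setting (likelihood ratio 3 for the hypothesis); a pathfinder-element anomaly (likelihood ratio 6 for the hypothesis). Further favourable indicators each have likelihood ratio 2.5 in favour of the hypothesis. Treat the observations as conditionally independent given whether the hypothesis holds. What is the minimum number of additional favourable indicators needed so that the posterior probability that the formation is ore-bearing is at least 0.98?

8

Prior odds = 0.02/0.98 = 1/49.
Combined Bayes factor of the evidence already in hand = (1/6) × 3 × 6 = 3.
Odds after that evidence = (1/49) × 3 = 3/49.
Target odds = 0.98/0.02 = 49.
Need 2.5ⁿ ≥ 49 ÷ (3/49) = 2401/3.
2.5⁷ = 610.3515625 falls short of 2401/3 but 2.5⁸ = 390625/256 reaches it, so n = 8.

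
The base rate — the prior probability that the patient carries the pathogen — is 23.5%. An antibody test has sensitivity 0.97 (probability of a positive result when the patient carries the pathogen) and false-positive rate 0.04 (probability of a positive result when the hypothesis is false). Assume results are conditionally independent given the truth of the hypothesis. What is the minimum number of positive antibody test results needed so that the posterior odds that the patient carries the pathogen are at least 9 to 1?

2

Prior odds: 0.235 ÷ 0.765 = 47/153.
Likelihood ratio of a positive result = 0.97/0.04 = 24.25.
Target odds = 9.
Need (47/153) × 24.25ⁿ ≥ 9, i.e. 24.25ⁿ ≥ 1377/47.
24.25¹ = 24.25 falls short of 1377/47 but 24.25² = 588.0625 reaches it, so n = 2.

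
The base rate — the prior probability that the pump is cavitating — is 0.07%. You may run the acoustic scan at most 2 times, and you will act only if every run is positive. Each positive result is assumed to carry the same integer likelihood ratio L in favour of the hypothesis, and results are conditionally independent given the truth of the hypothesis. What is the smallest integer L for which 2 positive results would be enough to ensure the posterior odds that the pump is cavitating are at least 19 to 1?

Prior odds = 0.0007/0.9993 = 7/9993.
Target odds = 19.
Need L² ≥ 19 ÷ (7/9993) = 189867/7.
164² = 26896 < 189867/7 ≤ 27225 = 165², so L = 165.

165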